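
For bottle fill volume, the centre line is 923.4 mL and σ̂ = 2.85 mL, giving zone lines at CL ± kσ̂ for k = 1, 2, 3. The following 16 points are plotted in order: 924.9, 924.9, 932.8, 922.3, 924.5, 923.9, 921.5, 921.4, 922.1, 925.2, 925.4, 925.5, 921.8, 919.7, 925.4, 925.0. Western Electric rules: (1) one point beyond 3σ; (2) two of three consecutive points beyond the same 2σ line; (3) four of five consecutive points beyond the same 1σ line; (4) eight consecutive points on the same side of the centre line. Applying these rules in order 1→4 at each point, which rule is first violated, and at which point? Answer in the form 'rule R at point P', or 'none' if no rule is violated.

rule 1 at point 3

Zone of each point (C = within 1σ̂, B = 1σ̂–2σ̂, A = 2σ̂–3σ̂, * = beyond 3σ̂; sign = side of CL): 1:+C, 2:+C, 3:+*, 4:-C, 5:+C, 6:+C, 7:-C, 8:-C, 9:-C, 10:+C, 11:+C, 12:+C, 13:-C, 14:-B, 15:+C, 16:+C
Rule 1 (one point beyond the 3σ limits) is satisfied at point 3.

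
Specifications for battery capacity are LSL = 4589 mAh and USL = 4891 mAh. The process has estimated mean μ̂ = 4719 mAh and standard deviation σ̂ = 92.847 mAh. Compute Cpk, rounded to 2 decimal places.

0.47

Cpu = (USL − μ̂) / (3σ̂) = (4891 − 4719) / (3 × 92.847) = 0.6175; Cpl = (μ̂ − LSL) / (3σ̂) = (4719 − 4589) / (3 × 92.847) = 0.4667; Cpk = min(Cpu, Cpl) = 0.4667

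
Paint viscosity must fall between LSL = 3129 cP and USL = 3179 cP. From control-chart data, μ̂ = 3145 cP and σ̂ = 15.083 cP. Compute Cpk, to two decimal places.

Cpu = (USL − μ̂) / (3σ̂) = (3179 − 3145) / (3 × 15.083) = 0.7514; Cpl = (μ̂ − LSL) / (3σ̂) = (3145 − 3129) / (3 × 15.083) = 0.3536; Cpk = min(Cpu, Cpl) = 0.3536

0.35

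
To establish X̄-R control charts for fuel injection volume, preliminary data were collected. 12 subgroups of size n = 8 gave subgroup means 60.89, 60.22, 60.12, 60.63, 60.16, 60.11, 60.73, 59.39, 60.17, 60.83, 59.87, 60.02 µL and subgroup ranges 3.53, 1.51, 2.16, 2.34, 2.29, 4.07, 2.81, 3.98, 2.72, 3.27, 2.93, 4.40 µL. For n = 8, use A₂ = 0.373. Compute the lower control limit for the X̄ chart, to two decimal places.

X̄̄ = (60.89 + 60.22 + 60.12 + 60.63 + 60.16 + 60.11 + 60.73 + 59.39 + 60.17 + 60.83 + 59.87 + 60.02) / 12 = 723.1400 / 12 = 60.2617
R̄ = (3.53 + 1.51 + 2.16 + 2.34 + 2.29 + 4.07 + 2.81 + 3.98 + 2.72 + 3.27 + 2.93 + 4.40) / 12 = 36.0100 / 12 = 3.0008
LCL = X̄̄ − A₂·R̄ = 60.2617 − 0.373 × 3.0008 = 59.1424

59.14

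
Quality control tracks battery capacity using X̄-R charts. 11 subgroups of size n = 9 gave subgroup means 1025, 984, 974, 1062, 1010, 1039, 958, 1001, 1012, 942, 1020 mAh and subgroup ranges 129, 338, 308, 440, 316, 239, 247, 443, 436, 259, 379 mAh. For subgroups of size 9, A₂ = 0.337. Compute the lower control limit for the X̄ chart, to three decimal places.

X̄̄ = (1025 + 984 + 974 + 1062 + 1010 + 1039 + 958 + 1001 + 1012 + 942 + 1020) / 11 = 11027.0000 / 11 = 1002.4545
R̄ = (129 + 338 + 308 + 440 + 316 + 239 + 247 + 443 + 436 + 259 + 379) / 11 = 3534.0000 / 11 = 321.2727
LCL = X̄̄ − A₂·R̄ = 1002.4545 − 0.337 × 321.2727 = 894.1856

894.186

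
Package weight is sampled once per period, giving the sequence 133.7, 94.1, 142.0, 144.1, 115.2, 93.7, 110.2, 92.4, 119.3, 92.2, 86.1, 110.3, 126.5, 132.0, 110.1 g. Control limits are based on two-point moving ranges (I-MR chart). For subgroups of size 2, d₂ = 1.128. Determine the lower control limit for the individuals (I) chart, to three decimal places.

X̄ = (133.7 + 94.1 + 142.0 + 144.1 + 115.2 + 93.7 + 110.2 + 92.4 + 119.3 + 92.2 + 86.1 + 110.3 + 126.5 + 132.0 + 110.1) / 15 = 113.4600
Moving ranges: 39.6, 47.9, 2.1, 28.9, 21.5, 16.5, 17.8, 26.9, 27.1, 6.1, 24.2, 16.2, 5.5, 21.9; M̄R̄ = 302.2000 / 14 = 21.5857
LCL = X̄ − 3·M̄R̄/d₂ = 113.4600 − 3 × 21.5857 / 1.128 = 56.0512

56.051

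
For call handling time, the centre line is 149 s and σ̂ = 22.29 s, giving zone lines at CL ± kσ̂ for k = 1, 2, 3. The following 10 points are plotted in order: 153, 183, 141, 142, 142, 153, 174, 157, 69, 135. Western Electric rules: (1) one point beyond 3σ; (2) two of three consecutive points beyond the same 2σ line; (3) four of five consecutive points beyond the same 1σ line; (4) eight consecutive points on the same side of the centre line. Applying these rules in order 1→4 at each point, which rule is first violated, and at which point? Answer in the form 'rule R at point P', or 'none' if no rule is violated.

Zone of each point (C = within 1σ̂, B = 1σ̂–2σ̂, A = 2σ̂–3σ̂, * = beyond 3σ̂; sign = side of CL): 1:+C, 2:+B, 3:-C, 4:-C, 5:-C, 6:+C, 7:+B, 8:+C, 9:-*, 10:-C
Rule 1 (one point beyond the 3σ limits) is satisfied at point 9.

rule 1 at point 9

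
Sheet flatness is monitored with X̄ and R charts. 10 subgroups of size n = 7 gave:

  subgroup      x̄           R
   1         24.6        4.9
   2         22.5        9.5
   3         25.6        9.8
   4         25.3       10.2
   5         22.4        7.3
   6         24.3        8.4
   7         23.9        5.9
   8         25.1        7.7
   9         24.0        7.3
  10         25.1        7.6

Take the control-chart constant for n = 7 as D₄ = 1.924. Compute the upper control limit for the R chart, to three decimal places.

R̄ = (4.9 + 9.5 + 9.8 + 10.2 + 7.3 + 8.4 + 5.9 + 7.7 + 7.3 + 7.6) / 10 = 78.6000 / 10 = 7.8600
UCL_R = D₄·R̄ = 1.924 × 7.8600 = 15.1226

15.123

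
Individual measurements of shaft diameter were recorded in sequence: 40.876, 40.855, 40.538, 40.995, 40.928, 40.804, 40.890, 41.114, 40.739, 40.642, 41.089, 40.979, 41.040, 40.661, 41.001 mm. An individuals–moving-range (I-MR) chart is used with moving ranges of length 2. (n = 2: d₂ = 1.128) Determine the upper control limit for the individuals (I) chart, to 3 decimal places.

41.467

X̄ = (40.876 + 40.855 + 40.538 + 40.995 + 40.928 + 40.804 + 40.890 + 41.114 + 40.739 + 40.642 + 41.089 + 40.979 + 41.040 + 40.661 + 41.001) / 15 = 40.8767
Moving ranges: 0.021, 0.317, 0.457, 0.067, 0.124, 0.086, 0.224, 0.375, 0.097, 0.447, 0.110, 0.061, 0.379, 0.340; M̄R̄ = 3.1050 / 14 = 0.2218
UCL = X̄ + 3·M̄R̄/d₂ = 40.8767 + 3 × 0.2218 / 1.128 = 41.4666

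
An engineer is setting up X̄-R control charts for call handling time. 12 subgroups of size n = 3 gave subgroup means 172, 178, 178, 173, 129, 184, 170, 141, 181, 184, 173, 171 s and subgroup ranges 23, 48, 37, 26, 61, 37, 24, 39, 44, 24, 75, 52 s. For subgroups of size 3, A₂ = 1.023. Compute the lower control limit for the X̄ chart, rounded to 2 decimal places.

127.73

X̄̄ = (172 + 178 + 178 + 173 + 129 + 184 + 170 + 141 + 181 + 184 + 173 + 171) / 12 = 2034.0000 / 12 = 169.5000
R̄ = (23 + 48 + 37 + 26 + 61 + 37 + 24 + 39 + 44 + 24 + 75 + 52) / 12 = 490.0000 / 12 = 40.8333
LCL = X̄̄ − A₂·R̄ = 169.5000 − 1.023 × 40.8333 = 127.7275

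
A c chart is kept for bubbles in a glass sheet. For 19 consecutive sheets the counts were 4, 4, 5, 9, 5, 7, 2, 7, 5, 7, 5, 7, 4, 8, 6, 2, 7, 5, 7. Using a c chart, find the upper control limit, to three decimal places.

c̄ = (4 + 4 + 5 + 9 + 5 + 7 + 2 + 7 + 5 + 7 + 5 + 7 + 4 + 8 + 6 + 2 + 7 + 5 + 7) / 19 = 106 / 19 = 5.5789
UCL = c̄ + 3√c̄ = 5.5789 + 3 × √5.5789 = 5.5789 + 3 × 2.3620 = 12.6649

12.665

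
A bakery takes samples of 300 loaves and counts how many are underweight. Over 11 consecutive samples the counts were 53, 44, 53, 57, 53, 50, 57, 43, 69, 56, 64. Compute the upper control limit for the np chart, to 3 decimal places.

p̄ = Σdᵢ / (k·n) = 599 / (11 × 300) = 0.18152
UCL = np̄ + 3·√(np̄(1−p̄)) = 54.4545 + 3 × √(54.4545×0.81848) = 54.4545 + 3 × 6.6761 = 74.4828

74.483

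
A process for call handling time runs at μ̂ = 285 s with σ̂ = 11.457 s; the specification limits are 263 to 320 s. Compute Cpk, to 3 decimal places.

0.640

Cpu = (USL − μ̂) / (3σ̂) = (320 − 285) / (3 × 11.457) = 1.0183; Cpl = (μ̂ − LSL) / (3σ̂) = (285 − 263) / (3 × 11.457) = 0.6401; Cpk = min(Cpu, Cpl) = 0.6401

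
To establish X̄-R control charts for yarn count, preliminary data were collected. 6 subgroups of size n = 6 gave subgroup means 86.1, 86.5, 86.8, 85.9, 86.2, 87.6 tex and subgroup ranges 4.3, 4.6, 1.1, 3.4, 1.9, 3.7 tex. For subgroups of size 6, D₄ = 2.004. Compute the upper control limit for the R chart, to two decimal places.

R̄ = (4.3 + 4.6 + 1.1 + 3.4 + 1.9 + 3.7) / 6 = 19.0000 / 6 = 3.1667
UCL_R = D₄·R̄ = 2.004 × 3.1667 = 6.3460

6.35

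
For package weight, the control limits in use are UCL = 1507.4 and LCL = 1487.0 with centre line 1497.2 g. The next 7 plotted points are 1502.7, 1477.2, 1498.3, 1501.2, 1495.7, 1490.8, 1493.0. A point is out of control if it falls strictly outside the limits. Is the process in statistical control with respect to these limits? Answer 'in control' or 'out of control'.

out of control

Compare each point to [1487.0, 1507.4]: sample 2 = 1477.2 < LCL.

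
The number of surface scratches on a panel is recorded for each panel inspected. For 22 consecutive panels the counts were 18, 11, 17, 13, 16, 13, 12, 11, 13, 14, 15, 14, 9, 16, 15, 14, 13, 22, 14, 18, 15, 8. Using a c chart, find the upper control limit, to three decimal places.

25.416

c̄ = (18 + 11 + 17 + 13 + 16 + 13 + 12 + 11 + 13 + 14 + 15 + 14 + 9 + 16 + 15 + 14 + 13 + 22 + 14 + 18 + 15 + 8) / 22 = 311 / 22 = 14.1364
UCL = c̄ + 3√c̄ = 14.1364 + 3 × √14.1364 = 14.1364 + 3 × 3.7598 = 25.4159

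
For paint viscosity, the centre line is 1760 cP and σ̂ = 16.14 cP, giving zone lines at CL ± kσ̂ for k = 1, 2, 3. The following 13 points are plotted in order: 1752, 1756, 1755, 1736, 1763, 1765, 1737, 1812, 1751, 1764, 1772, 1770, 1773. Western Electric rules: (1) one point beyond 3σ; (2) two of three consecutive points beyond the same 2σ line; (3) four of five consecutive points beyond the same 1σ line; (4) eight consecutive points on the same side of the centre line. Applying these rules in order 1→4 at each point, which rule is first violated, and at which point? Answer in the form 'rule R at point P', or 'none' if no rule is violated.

rule 1 at point 8

Zone of each point (C = within 1σ̂, B = 1σ̂–2σ̂, A = 2σ̂–3σ̂, * = beyond 3σ̂; sign = side of CL): 1:-C, 2:-C, 3:-C, 4:-B, 5:+C, 6:+C, 7:-B, 8:+*, 9:-C, 10:+C, 11:+C, 12:+C, 13:+C
Rule 1 (one point beyond the 3σ limits) is satisfied at point 8.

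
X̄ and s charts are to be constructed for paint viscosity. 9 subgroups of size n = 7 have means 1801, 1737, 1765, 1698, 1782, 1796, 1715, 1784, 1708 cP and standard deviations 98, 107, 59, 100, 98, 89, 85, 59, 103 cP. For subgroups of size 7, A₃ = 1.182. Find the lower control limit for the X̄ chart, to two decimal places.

1649.20

X̄̄ = (1801 + 1737 + 1765 + 1698 + 1782 + 1796 + 1715 + 1784 + 1708) / 9 = 1754.0000
s̄ = (98 + 107 + 59 + 100 + 98 + 89 + 85 + 59 + 103) / 9 = 88.6667
LCL = X̄̄ − A₃·s̄ = 1754.0000 − 1.182 × 88.6667 = 1649.1960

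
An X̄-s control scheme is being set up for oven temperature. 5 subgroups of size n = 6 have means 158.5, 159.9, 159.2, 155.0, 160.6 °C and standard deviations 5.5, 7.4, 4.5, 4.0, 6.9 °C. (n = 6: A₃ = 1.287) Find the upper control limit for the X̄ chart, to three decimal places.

165.924

X̄̄ = (158.5 + 159.9 + 159.2 + 155.0 + 160.6) / 5 = 158.6400
s̄ = (5.5 + 7.4 + 4.5 + 4.0 + 6.9) / 5 = 5.6600
UCL = X̄̄ + A₃·s̄ = 158.6400 + 1.287 × 5.6600 = 165.9244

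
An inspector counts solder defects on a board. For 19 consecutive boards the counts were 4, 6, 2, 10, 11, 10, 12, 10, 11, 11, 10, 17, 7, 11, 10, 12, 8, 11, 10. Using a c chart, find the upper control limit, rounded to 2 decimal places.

c̄ = (4 + 6 + 2 + 10 + 11 + 10 + 12 + 10 + 11 + 11 + 10 + 17 + 7 + 11 + 10 + 12 + 8 + 11 + 10) / 19 = 183 / 19 = 9.6316
UCL = c̄ + 3√c̄ = 9.6316 + 3 × √9.6316 = 9.6316 + 3 × 3.1035 = 18.9420

18.94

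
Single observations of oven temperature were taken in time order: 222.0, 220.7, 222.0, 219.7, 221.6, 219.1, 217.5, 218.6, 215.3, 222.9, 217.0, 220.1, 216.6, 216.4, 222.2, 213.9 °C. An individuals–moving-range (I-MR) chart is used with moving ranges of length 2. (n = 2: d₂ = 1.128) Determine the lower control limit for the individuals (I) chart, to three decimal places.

210.288

X̄ = (222.0 + 220.7 + 222.0 + 219.7 + 221.6 + 219.1 + 217.5 + 218.6 + 215.3 + 222.9 + 217.0 + 220.1 + 216.6 + 216.4 + 222.2 + 213.9) / 16 = 219.1000
Moving ranges: 1.3, 1.3, 2.3, 1.9, 2.5, 1.6, 1.1, 3.3, 7.6, 5.9, 3.1, 3.5, 0.2, 5.8, 8.3; M̄R̄ = 49.7000 / 15 = 3.3133
LCL = X̄ − 3·M̄R̄/d₂ = 219.1000 − 3 × 3.3133 / 1.128 = 210.2879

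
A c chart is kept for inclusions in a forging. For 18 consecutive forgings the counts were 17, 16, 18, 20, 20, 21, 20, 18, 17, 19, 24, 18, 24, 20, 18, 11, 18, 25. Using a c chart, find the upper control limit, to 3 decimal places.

c̄ = (17 + 16 + 18 + 20 + 20 + 21 + 20 + 18 + 17 + 19 + 24 + 18 + 24 + 20 + 18 + 11 + 18 + 25) / 18 = 344 / 18 = 19.1111
UCL = c̄ + 3√c̄ = 19.1111 + 3 × √19.1111 = 19.1111 + 3 × 4.3716 = 32.2260

32.226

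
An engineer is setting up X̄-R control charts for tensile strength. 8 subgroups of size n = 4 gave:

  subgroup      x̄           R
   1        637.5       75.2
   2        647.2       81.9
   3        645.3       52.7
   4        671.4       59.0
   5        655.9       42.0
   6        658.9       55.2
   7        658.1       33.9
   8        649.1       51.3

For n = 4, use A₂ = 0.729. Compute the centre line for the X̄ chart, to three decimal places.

652.925

X̄̄ = (637.5 + 647.2 + 645.3 + 671.4 + 655.9 + 658.9 + 658.1 + 649.1) / 8 = 5223.4000 / 8 = 652.9250
CL = X̄̄ = 652.9250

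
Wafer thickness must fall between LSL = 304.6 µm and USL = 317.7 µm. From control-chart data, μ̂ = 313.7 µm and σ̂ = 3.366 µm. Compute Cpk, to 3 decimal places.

Cpu = (USL − μ̂) / (3σ̂) = (317.7 − 313.7) / (3 × 3.366) = 0.3961; Cpl = (μ̂ − LSL) / (3σ̂) = (313.7 − 304.6) / (3 × 3.366) = 0.9012; Cpk = min(Cpu, Cpl) = 0.3961

0.396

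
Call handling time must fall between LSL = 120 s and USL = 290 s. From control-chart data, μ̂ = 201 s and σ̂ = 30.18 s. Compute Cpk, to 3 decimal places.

0.895

Cpu = (USL − μ̂) / (3σ̂) = (290 − 201) / (3 × 30.18) = 0.9830; Cpl = (μ̂ − LSL) / (3σ̂) = (201 − 120) / (3 × 30.18) = 0.8946; Cpk = min(Cpu, Cpl) = 0.8946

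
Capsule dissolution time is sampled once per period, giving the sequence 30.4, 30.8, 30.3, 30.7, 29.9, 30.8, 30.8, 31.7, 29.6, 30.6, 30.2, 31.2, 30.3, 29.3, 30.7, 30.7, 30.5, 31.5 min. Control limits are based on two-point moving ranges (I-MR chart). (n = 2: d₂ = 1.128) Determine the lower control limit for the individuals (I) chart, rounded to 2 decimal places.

28.54

X̄ = (30.4 + 30.8 + 30.3 + 30.7 + 29.9 + 30.8 + 30.8 + 31.7 + 29.6 + 30.6 + 30.2 + 31.2 + 30.3 + 29.3 + 30.7 + 30.7 + 30.5 + 31.5) / 18 = 30.5556
Moving ranges: 0.4, 0.5, 0.4, 0.8, 0.9, 0.0, 0.9, 2.1, 1.0, 0.4, 1.0, 0.9, 1.0, 1.4, 0.0, 0.2, 1.0; M̄R̄ = 12.9000 / 17 = 0.7588
LCL = X̄ − 3·M̄R̄/d₂ = 30.5556 − 3 × 0.7588 / 1.128 = 28.5374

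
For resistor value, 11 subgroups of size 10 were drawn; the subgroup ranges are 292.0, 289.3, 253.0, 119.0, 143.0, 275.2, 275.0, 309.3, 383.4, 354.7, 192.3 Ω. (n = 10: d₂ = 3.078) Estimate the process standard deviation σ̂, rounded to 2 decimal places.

R̄ = (292.0 + 289.3 + 253.0 + 119.0 + 143.0 + 275.2 + 275.0 + 309.3 + 383.4 + 354.7 + 192.3) / 11 = 262.3818
σ̂ = R̄ / d₂ = 262.3818 / 3.078 = 85.2443

85.24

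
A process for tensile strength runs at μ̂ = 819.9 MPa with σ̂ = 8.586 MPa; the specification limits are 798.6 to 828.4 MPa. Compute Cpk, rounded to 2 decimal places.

0.33

Cpu = (USL − μ̂) / (3σ̂) = (828.4 − 819.9) / (3 × 8.586) = 0.3300; Cpl = (μ̂ − LSL) / (3σ̂) = (819.9 − 798.6) / (3 × 8.586) = 0.8269; Cpk = min(Cpu, Cpl) = 0.3300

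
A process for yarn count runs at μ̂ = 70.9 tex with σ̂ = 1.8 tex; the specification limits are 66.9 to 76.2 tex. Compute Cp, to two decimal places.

Cp = (USL − LSL) / (6σ̂) = (76.2 − 66.9) / (6 × 1.8) = 9.3000 / 10.8000 = 0.8611

0.86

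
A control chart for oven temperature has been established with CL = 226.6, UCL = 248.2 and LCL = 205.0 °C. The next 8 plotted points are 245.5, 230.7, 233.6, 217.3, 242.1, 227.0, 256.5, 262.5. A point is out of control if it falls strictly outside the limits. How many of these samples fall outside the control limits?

2

Compare each point to [205.0, 248.2]: sample 7 = 256.5 > UCL; sample 8 = 262.5 > UCL.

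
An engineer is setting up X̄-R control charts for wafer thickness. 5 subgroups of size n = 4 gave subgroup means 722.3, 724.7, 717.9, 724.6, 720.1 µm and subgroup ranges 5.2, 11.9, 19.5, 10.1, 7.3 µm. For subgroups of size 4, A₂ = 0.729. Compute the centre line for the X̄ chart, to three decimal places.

721.920

X̄̄ = (722.3 + 724.7 + 717.9 + 724.6 + 720.1) / 5 = 3609.6000 / 5 = 721.9200
CL = X̄̄ = 721.9200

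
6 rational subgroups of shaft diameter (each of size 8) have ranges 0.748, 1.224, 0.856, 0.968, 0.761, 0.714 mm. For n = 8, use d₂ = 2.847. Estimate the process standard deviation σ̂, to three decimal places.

R̄ = (0.748 + 1.224 + 0.856 + 0.968 + 0.761 + 0.714) / 6 = 0.8785
σ̂ = R̄ / d₂ = 0.8785 / 2.847 = 0.3086

0.309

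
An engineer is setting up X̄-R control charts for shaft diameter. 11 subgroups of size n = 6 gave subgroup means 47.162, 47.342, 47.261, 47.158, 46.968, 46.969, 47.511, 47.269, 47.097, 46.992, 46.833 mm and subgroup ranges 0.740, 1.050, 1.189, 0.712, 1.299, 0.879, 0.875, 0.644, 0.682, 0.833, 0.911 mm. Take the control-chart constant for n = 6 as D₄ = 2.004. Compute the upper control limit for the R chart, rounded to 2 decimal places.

R̄ = (0.740 + 1.050 + 1.189 + 0.712 + 1.299 + 0.879 + 0.875 + 0.644 + 0.682 + 0.833 + 0.911) / 11 = 9.8140 / 11 = 0.8922
UCL_R = D₄·R̄ = 2.004 × 0.8922 = 1.7879

1.79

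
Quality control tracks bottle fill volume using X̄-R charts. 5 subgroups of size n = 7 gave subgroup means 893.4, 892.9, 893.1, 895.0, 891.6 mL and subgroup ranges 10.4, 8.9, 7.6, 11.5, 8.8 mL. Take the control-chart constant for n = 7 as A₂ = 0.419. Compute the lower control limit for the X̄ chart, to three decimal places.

X̄̄ = (893.4 + 892.9 + 893.1 + 895.0 + 891.6) / 5 = 4466.0000 / 5 = 893.2000
R̄ = (10.4 + 8.9 + 7.6 + 11.5 + 8.8) / 5 = 47.2000 / 5 = 9.4400
LCL = X̄̄ − A₂·R̄ = 893.2000 − 0.419 × 9.4400 = 889.2446

889.245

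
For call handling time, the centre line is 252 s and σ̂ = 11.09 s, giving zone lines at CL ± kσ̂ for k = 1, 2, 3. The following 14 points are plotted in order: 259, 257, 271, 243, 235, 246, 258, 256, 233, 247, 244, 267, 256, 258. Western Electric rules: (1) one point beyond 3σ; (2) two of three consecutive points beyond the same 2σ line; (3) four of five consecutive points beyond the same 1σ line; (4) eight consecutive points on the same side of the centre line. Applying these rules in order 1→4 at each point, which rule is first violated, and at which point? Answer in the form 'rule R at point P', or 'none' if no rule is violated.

Zone of each point (C = within 1σ̂, B = 1σ̂–2σ̂, A = 2σ̂–3σ̂, * = beyond 3σ̂; sign = side of CL): 1:+C, 2:+C, 3:+B, 4:-C, 5:-B, 6:-C, 7:+C, 8:+C, 9:-B, 10:-C, 11:-C, 12:+B, 13:+C, 14:+C
No rule fires across all 14 points.

none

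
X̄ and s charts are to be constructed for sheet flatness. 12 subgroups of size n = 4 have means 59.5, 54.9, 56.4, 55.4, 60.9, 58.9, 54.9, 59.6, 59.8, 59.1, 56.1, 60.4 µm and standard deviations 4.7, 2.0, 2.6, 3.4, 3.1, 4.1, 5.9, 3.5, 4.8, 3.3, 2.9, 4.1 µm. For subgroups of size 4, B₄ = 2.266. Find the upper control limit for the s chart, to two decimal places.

s̄ = (4.7 + 2.0 + 2.6 + 3.4 + 3.1 + 4.1 + 5.9 + 3.5 + 4.8 + 3.3 + 2.9 + 4.1) / 12 = 3.7000
UCL_s = B₄·s̄ = 2.266 × 3.7000 = 8.3842

8.38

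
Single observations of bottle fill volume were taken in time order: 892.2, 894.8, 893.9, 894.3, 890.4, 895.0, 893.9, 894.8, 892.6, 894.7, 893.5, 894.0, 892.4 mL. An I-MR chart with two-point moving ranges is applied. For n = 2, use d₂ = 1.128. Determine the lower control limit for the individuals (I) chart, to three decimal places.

888.701

X̄ = (892.2 + 894.8 + 893.9 + 894.3 + 890.4 + 895.0 + 893.9 + 894.8 + 892.6 + 894.7 + 893.5 + 894.0 + 892.4) / 13 = 893.5769
Moving ranges: 2.6, 0.9, 0.4, 3.9, 4.6, 1.1, 0.9, 2.2, 2.1, 1.2, 0.5, 1.6; M̄R̄ = 22.0000 / 12 = 1.8333
LCL = X̄ − 3·M̄R̄/d₂ = 893.5769 − 3 × 1.8333 / 1.128 = 888.7010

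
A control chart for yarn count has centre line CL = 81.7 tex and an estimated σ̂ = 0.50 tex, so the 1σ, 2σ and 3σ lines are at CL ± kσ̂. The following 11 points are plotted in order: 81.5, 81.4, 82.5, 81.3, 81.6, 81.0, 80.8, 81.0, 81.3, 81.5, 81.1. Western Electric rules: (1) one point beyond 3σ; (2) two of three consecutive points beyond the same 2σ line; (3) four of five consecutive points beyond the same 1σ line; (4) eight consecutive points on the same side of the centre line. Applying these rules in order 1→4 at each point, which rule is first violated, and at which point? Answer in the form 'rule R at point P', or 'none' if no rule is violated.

Zone of each point (C = within 1σ̂, B = 1σ̂–2σ̂, A = 2σ̂–3σ̂, * = beyond 3σ̂; sign = side of CL): 1:-C, 2:-C, 3:+B, 4:-C, 5:-C, 6:-B, 7:-B, 8:-B, 9:-C, 10:-C, 11:-B
Rule 4 (eight consecutive points on the same side of the centre line) is satisfied at point 11.

rule 4 at point 11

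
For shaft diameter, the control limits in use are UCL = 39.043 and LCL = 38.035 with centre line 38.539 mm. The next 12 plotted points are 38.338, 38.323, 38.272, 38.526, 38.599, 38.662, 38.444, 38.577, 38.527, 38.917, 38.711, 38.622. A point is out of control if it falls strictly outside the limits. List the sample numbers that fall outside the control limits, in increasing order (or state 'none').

All 12 points lie within [38.035, 39.043].

none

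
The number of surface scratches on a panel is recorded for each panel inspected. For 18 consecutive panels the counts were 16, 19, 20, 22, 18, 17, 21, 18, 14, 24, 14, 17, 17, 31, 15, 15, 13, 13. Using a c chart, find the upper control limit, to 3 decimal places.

c̄ = (16 + 19 + 20 + 22 + 18 + 17 + 21 + 18 + 14 + 24 + 14 + 17 + 17 + 31 + 15 + 15 + 13 + 13) / 18 = 324 / 18 = 18.0000
UCL = c̄ + 3√c̄ = 18.0000 + 3 × √18.0000 = 18.0000 + 3 × 4.2426 = 30.7279

30.728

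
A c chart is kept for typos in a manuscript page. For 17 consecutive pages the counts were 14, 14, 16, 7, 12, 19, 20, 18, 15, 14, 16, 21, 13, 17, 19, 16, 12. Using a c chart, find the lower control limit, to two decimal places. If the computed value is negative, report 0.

c̄ = (14 + 14 + 16 + 7 + 12 + 19 + 20 + 18 + 15 + 14 + 16 + 21 + 13 + 17 + 19 + 16 + 12) / 17 = 263 / 17 = 15.4706
LCL = c̄ − 3√c̄ = 15.4706 − 3 × 3.9333 = 3.6708

3.67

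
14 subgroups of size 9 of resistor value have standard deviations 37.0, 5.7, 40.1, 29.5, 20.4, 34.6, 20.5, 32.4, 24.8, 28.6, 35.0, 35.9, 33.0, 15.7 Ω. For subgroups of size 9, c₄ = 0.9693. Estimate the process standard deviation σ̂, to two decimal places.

28.98

s̄ = (37.0 + 5.7 + 40.1 + 29.5 + 20.4 + 34.6 + 20.5 + 32.4 + 24.8 + 28.6 + 35.0 + 35.9 + 33.0 + 15.7) / 14 = 28.0857
σ̂ = s̄ / c₄ = 28.0857 / 0.9693 = 28.9753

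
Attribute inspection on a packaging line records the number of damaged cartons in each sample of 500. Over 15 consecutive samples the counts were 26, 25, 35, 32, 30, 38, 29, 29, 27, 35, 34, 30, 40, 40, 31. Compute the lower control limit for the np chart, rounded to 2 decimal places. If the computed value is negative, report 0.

15.63

p̄ = Σdᵢ / (k·n) = 481 / (15 × 500) = 0.06413
LCL = np̄ − 3·√(np̄(1−p̄)) = 32.0667 − 3 × 5.4781 = 15.6322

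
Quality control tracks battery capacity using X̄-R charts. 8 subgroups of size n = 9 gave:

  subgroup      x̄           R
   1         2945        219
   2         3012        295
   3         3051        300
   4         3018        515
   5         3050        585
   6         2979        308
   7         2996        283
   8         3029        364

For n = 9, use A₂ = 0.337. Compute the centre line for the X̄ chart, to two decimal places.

X̄̄ = (2945 + 3012 + 3051 + 3018 + 3050 + 2979 + 2996 + 3029) / 8 = 24080.0000 / 8 = 3010.0000
CL = X̄̄ = 3010.0000

3010.00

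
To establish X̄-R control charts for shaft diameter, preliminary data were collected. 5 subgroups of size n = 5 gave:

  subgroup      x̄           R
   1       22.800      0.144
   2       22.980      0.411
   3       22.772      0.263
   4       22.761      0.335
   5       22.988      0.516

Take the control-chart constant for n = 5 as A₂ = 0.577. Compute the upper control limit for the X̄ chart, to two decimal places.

X̄̄ = (22.800 + 22.980 + 22.772 + 22.761 + 22.988) / 5 = 114.3010 / 5 = 22.8602
R̄ = (0.144 + 0.411 + 0.263 + 0.335 + 0.516) / 5 = 1.6690 / 5 = 0.3338
UCL = X̄̄ + A₂·R̄ = 22.8602 + 0.577 × 0.3338 = 23.0528

23.05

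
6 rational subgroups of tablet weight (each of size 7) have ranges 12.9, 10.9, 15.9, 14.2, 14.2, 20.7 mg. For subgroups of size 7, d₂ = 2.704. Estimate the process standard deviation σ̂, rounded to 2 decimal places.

5.47

R̄ = (12.9 + 10.9 + 15.9 + 14.2 + 14.2 + 20.7) / 6 = 14.8000
σ̂ = R̄ / d₂ = 14.8000 / 2.704 = 5.4734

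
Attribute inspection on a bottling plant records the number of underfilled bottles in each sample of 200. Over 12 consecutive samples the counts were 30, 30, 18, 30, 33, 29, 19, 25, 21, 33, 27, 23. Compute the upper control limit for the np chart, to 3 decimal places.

p̄ = Σdᵢ / (k·n) = 318 / (12 × 200) = 0.13250
UCL = np̄ + 3·√(np̄(1−p̄)) = 26.5000 + 3 × √(26.5000×0.86750) = 26.5000 + 3 × 4.7947 = 40.8840

40.884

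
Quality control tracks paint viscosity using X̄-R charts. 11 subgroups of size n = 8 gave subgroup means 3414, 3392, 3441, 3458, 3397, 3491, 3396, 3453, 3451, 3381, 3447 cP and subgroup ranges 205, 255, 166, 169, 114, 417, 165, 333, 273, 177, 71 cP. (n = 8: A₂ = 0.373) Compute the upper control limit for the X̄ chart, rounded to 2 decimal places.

X̄̄ = (3414 + 3392 + 3441 + 3458 + 3397 + 3491 + 3396 + 3453 + 3451 + 3381 + 3447) / 11 = 37721.0000 / 11 = 3429.1818
R̄ = (205 + 255 + 166 + 169 + 114 + 417 + 165 + 333 + 273 + 177 + 71) / 11 = 2345.0000 / 11 = 213.1818
UCL = X̄̄ + A₂·R̄ = 3429.1818 + 0.373 × 213.1818 = 3508.6986

3508.70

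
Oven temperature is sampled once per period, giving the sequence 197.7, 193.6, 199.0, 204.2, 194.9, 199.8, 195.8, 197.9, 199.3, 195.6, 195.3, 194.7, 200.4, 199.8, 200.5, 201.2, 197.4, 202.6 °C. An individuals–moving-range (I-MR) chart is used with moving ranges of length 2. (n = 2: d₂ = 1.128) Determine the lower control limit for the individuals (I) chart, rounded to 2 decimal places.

X̄ = (197.7 + 193.6 + 199.0 + 204.2 + 194.9 + 199.8 + 195.8 + 197.9 + 199.3 + 195.6 + 195.3 + 194.7 + 200.4 + 199.8 + 200.5 + 201.2 + 197.4 + 202.6) / 18 = 198.3167
Moving ranges: 4.1, 5.4, 5.2, 9.3, 4.9, 4.0, 2.1, 1.4, 3.7, 0.3, 0.6, 5.7, 0.6, 0.7, 0.7, 3.8, 5.2; M̄R̄ = 57.7000 / 17 = 3.3941
LCL = X̄ − 3·M̄R̄/d₂ = 198.3167 − 3 × 3.3941 / 1.128 = 189.2898

189.29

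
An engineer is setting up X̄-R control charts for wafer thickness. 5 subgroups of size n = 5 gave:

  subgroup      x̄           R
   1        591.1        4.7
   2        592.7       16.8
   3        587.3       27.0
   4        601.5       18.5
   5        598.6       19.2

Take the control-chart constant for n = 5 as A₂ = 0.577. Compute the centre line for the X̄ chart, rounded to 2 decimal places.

X̄̄ = (591.1 + 592.7 + 587.3 + 601.5 + 598.6) / 5 = 2971.2000 / 5 = 594.2400
CL = X̄̄ = 594.2400

594.24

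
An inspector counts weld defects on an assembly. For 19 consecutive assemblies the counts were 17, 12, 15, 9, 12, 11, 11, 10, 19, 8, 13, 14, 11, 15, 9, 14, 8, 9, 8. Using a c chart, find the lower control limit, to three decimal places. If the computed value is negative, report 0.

1.518

c̄ = (17 + 12 + 15 + 9 + 12 + 11 + 11 + 10 + 19 + 8 + 13 + 14 + 11 + 15 + 9 + 14 + 8 + 9 + 8) / 19 = 225 / 19 = 11.8421
LCL = c̄ − 3√c̄ = 11.8421 − 3 × 3.4412 = 1.5184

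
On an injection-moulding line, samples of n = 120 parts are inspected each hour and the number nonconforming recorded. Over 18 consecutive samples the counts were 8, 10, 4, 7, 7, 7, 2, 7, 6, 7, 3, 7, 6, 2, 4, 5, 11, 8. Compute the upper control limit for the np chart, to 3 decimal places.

13.423

p̄ = Σdᵢ / (k·n) = 111 / (18 × 120) = 0.05139
UCL = np̄ + 3·√(np̄(1−p̄)) = 6.1667 + 3 × √(6.1667×0.94861) = 6.1667 + 3 × 2.4186 = 13.4226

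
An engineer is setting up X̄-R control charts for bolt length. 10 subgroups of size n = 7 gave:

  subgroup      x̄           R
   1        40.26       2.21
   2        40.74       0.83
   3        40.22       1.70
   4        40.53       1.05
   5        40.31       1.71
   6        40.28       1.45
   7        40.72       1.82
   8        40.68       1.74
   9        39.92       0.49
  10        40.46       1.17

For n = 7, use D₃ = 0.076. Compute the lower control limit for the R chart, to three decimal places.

0.108

R̄ = (2.21 + 0.83 + 1.70 + 1.05 + 1.71 + 1.45 + 1.82 + 1.74 + 0.49 + 1.17) / 10 = 14.1700 / 10 = 1.4170
LCL_R = D₃·R̄ = 0.076 × 1.4170 = 0.1077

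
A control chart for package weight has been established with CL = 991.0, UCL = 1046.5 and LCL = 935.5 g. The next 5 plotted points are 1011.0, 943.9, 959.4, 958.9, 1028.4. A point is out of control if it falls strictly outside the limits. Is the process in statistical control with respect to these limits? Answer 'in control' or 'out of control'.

in control

All 5 points lie within [935.5, 1046.5].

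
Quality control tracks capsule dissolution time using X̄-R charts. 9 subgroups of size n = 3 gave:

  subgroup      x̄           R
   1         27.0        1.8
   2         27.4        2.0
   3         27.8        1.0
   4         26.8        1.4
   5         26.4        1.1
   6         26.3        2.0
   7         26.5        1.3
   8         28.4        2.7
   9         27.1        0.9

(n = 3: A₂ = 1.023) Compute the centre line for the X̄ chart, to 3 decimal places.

X̄̄ = (27.0 + 27.4 + 27.8 + 26.8 + 26.4 + 26.3 + 26.5 + 28.4 + 27.1) / 9 = 243.7000 / 9 = 27.0778
CL = X̄̄ = 27.0778

27.078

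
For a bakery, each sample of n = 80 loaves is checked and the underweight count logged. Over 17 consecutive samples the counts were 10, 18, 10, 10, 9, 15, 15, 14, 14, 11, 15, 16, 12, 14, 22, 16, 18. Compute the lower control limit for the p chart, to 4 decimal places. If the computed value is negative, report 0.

0.0481

p̄ = Σdᵢ / (k·n) = 239 / (17 × 80) = 0.17574
LCL = p̄ − 3·√(p̄(1−p̄)/n) = 0.17574 − 3 × 0.04255 = 0.04808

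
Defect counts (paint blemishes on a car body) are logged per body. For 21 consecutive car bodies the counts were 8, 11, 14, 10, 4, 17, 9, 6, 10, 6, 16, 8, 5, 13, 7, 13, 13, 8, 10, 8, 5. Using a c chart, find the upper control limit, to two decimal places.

c̄ = (8 + 11 + 14 + 10 + 4 + 17 + 9 + 6 + 10 + 6 + 16 + 8 + 5 + 13 + 7 + 13 + 13 + 8 + 10 + 8 + 5) / 21 = 201 / 21 = 9.5714
UCL = c̄ + 3√c̄ = 9.5714 + 3 × √9.5714 = 9.5714 + 3 × 3.0938 = 18.8527

18.85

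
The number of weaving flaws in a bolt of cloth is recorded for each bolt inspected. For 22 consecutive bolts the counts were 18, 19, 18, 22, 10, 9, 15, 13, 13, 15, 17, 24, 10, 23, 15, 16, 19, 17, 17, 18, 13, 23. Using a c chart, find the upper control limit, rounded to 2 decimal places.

28.75

c̄ = (18 + 19 + 18 + 22 + 10 + 9 + 15 + 13 + 13 + 15 + 17 + 24 + 10 + 23 + 15 + 16 + 19 + 17 + 17 + 18 + 13 + 23) / 22 = 364 / 22 = 16.5455
UCL = c̄ + 3√c̄ = 16.5455 + 3 × √16.5455 = 16.5455 + 3 × 4.0676 = 28.7483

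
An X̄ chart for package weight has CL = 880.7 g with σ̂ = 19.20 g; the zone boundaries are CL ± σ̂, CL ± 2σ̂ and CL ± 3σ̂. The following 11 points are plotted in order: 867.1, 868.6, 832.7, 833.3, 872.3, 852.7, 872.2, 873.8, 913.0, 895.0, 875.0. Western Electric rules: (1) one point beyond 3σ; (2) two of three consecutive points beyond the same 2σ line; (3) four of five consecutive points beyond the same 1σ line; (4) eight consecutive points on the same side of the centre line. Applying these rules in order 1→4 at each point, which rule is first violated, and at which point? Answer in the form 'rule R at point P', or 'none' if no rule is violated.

Zone of each point (C = within 1σ̂, B = 1σ̂–2σ̂, A = 2σ̂–3σ̂, * = beyond 3σ̂; sign = side of CL): 1:-C, 2:-C, 3:-A, 4:-A, 5:-C, 6:-B, 7:-C, 8:-C, 9:+B, 10:+C, 11:-C
Rule 2 (two of three consecutive points beyond the same 2σ limit) is satisfied at point 4.

rule 2 at point 4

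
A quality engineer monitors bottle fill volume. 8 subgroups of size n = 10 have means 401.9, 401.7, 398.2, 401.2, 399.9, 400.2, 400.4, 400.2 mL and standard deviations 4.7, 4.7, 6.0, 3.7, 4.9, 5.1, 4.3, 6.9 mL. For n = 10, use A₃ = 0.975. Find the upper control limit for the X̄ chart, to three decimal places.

X̄̄ = (401.9 + 401.7 + 398.2 + 401.2 + 399.9 + 400.2 + 400.4 + 400.2) / 8 = 400.4625
s̄ = (4.7 + 4.7 + 6.0 + 3.7 + 4.9 + 5.1 + 4.3 + 6.9) / 8 = 5.0375
UCL = X̄̄ + A₃·s̄ = 400.4625 + 0.975 × 5.0375 = 405.3741

405.374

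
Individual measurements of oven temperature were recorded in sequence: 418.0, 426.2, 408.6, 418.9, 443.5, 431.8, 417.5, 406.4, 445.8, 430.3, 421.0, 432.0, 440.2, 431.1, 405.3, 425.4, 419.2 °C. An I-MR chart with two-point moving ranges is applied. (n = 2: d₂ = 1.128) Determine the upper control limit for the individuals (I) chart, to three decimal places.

465.069

X̄ = (418.0 + 426.2 + 408.6 + 418.9 + 443.5 + 431.8 + 417.5 + 406.4 + 445.8 + 430.3 + 421.0 + 432.0 + 440.2 + 431.1 + 405.3 + 425.4 + 419.2) / 17 = 424.7765
Moving ranges: 8.2, 17.6, 10.3, 24.6, 11.7, 14.3, 11.1, 39.4, 15.5, 9.3, 11.0, 8.2, 9.1, 25.8, 20.1, 6.2; M̄R̄ = 242.4000 / 16 = 15.1500
UCL = X̄ + 3·M̄R̄/d₂ = 424.7765 + 3 × 15.1500 / 1.128 = 465.0690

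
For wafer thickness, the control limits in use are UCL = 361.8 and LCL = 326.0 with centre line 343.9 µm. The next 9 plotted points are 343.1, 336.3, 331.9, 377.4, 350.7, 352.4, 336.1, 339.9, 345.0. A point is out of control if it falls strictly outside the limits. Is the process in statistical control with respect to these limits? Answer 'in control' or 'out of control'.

out of control

Compare each point to [326.0, 361.8]: sample 4 = 377.4 > UCL.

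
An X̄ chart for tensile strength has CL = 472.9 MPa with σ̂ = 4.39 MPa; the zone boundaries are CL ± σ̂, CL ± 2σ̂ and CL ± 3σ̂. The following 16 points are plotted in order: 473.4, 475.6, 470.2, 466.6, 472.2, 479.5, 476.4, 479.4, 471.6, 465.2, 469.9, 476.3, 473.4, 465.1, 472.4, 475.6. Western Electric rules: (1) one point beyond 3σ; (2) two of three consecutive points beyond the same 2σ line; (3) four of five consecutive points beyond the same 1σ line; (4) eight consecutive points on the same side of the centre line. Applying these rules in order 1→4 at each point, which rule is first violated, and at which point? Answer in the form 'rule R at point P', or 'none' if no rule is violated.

none

Zone of each point (C = within 1σ̂, B = 1σ̂–2σ̂, A = 2σ̂–3σ̂, * = beyond 3σ̂; sign = side of CL): 1:+C, 2:+C, 3:-C, 4:-B, 5:-C, 6:+B, 7:+C, 8:+B, 9:-C, 10:-B, 11:-C, 12:+C, 13:+C, 14:-B, 15:-C, 16:+C
No rule fires across all 16 points.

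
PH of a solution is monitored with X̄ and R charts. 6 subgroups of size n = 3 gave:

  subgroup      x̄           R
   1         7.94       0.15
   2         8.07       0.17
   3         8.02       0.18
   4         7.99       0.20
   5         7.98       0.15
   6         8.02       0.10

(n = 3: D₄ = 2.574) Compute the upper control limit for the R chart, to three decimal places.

R̄ = (0.15 + 0.17 + 0.18 + 0.20 + 0.15 + 0.10) / 6 = 0.9500 / 6 = 0.1583
UCL_R = D₄·R̄ = 2.574 × 0.1583 = 0.4075

0.408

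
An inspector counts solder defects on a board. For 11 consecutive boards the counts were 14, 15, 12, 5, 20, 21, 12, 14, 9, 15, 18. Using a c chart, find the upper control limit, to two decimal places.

25.35

c̄ = (14 + 15 + 12 + 5 + 20 + 21 + 12 + 14 + 9 + 15 + 18) / 11 = 155 / 11 = 14.0909
UCL = c̄ + 3√c̄ = 14.0909 + 3 × √14.0909 = 14.0909 + 3 × 3.7538 = 25.3523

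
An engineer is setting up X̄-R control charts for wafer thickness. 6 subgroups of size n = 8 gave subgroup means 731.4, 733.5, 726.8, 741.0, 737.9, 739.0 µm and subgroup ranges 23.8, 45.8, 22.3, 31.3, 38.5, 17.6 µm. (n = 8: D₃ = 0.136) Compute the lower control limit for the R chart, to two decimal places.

R̄ = (23.8 + 45.8 + 22.3 + 31.3 + 38.5 + 17.6) / 6 = 179.3000 / 6 = 29.8833
LCL_R = D₃·R̄ = 0.136 × 29.8833 = 4.0641

4.06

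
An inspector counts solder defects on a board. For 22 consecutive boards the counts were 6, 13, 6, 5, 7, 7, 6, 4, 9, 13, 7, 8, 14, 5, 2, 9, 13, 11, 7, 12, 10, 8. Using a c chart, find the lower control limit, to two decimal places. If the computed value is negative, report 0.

c̄ = (6 + 13 + 6 + 5 + 7 + 7 + 6 + 4 + 9 + 13 + 7 + 8 + 14 + 5 + 2 + 9 + 13 + 11 + 7 + 12 + 10 + 8) / 22 = 182 / 22 = 8.2727
LCL = c̄ − 3√c̄ = 8.2727 − 3 × 2.8762 = -0.3560 → 0 (cannot be negative)

0.00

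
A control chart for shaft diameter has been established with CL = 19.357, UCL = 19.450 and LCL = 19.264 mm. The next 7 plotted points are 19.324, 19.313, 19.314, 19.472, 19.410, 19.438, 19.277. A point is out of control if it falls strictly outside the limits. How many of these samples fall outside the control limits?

Compare each point to [19.264, 19.450]: sample 4 = 19.472 > UCL.

1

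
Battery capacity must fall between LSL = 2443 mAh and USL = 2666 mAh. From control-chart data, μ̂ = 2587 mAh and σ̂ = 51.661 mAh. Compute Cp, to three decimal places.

0.719

Cp = (USL − LSL) / (6σ̂) = (2666 − 2443) / (6 × 51.661) = 223.0000 / 309.9660 = 0.7194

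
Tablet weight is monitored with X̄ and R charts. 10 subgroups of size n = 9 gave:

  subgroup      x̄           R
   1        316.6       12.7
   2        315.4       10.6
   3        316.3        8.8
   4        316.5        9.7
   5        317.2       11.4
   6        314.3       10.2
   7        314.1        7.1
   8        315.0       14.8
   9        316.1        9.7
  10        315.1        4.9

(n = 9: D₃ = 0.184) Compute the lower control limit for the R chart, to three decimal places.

R̄ = (12.7 + 10.6 + 8.8 + 9.7 + 11.4 + 10.2 + 7.1 + 14.8 + 9.7 + 4.9) / 10 = 99.9000 / 10 = 9.9900
LCL_R = D₃·R̄ = 0.184 × 9.9900 = 1.8382

1.838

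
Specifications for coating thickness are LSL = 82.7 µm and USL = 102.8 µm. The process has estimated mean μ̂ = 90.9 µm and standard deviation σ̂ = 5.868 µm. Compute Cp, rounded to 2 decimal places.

Cp = (USL − LSL) / (6σ̂) = (102.8 − 82.7) / (6 × 5.868) = 20.1000 / 35.2080 = 0.5709

0.57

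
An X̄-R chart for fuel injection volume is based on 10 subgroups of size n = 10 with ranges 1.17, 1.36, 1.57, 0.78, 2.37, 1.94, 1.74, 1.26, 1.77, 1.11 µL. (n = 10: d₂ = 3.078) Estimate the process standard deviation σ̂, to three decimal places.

R̄ = (1.17 + 1.36 + 1.57 + 0.78 + 2.37 + 1.94 + 1.74 + 1.26 + 1.77 + 1.11) / 10 = 1.5070
σ̂ = R̄ / d₂ = 1.5070 / 3.078 = 0.4896

0.490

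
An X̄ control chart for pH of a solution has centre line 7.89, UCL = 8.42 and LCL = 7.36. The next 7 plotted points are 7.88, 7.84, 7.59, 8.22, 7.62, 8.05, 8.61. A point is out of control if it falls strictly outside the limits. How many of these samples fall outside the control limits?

Compare each point to [7.36, 8.42]: sample 7 = 8.61 > UCL.

1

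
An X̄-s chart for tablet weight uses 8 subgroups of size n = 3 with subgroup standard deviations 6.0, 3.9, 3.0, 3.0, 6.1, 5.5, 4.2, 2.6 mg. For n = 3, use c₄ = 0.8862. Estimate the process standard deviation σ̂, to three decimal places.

s̄ = (6.0 + 3.9 + 3.0 + 3.0 + 6.1 + 5.5 + 4.2 + 2.6) / 8 = 4.2875
σ̂ = s̄ / c₄ = 4.2875 / 0.8862 = 4.8381

4.838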